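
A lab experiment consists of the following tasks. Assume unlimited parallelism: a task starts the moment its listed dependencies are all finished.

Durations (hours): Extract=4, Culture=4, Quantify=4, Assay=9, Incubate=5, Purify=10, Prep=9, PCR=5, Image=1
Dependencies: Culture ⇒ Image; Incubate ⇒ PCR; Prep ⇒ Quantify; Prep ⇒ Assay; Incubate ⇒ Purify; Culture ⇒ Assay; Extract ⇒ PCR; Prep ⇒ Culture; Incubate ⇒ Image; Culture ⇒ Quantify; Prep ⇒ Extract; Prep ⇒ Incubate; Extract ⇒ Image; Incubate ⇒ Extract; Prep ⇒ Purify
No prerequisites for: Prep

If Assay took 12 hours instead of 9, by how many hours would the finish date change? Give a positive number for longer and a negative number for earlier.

The binding path is Prep→Incubate→Purify = 9+5+10 = 24; finish at 24 hours.
Assay is off the critical path — its longest chain is 22 hours, giving 2 of slack.
Now Prep→Culture→Assay = 9+4+12 = 25 is longest, so the finish becomes 25 hours.
Change in finish: 25 − 24 = +1 hours.

1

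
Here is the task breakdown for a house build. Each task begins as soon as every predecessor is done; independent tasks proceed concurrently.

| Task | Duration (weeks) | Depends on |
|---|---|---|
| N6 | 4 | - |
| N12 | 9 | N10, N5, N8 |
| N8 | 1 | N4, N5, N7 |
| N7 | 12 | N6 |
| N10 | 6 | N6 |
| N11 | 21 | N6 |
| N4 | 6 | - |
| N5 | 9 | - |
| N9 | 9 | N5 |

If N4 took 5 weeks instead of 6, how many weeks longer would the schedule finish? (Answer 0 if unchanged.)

0

The binding path is N6→N7→N8→N12 = 4+12+1+9 = 26; finish at 26 weeks.
N4 is off the critical path — its longest chain is 16 weeks, giving 10 of slack.
No other chain overtakes it, so the finish is 26 weeks.
Change in finish: 26 − 26 = +0 weeks.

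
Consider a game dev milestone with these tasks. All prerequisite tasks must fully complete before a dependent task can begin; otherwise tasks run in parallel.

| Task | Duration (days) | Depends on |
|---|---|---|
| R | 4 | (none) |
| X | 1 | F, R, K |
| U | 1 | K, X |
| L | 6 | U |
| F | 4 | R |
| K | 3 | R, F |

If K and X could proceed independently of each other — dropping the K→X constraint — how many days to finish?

18

Original critical path: R→F→K→X→U→L = 4+4+3+1+1+6 = 19 ⇒ 19 days.
Without K→X, X's earliest start moves from 11 to 8.
After: R→F→K→U→L = 4+4+3+1+6 = 18 → 18 days.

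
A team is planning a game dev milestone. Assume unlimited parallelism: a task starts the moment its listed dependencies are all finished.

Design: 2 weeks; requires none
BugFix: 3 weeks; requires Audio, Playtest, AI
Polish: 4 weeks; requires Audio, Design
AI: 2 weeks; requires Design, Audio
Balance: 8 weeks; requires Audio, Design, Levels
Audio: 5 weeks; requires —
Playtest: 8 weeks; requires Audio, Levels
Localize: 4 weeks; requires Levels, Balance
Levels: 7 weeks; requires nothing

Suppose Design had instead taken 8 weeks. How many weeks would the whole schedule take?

20

Actual critical path: Levels→Balance→Localize = 7+8+4 = 19 ⇒ 19 weeks.
Design has 5 weeks of float (longest path through it is 14).
New critical path: Design→Balance→Localize = 8+8+4 = 20 ⇒ 20 weeks.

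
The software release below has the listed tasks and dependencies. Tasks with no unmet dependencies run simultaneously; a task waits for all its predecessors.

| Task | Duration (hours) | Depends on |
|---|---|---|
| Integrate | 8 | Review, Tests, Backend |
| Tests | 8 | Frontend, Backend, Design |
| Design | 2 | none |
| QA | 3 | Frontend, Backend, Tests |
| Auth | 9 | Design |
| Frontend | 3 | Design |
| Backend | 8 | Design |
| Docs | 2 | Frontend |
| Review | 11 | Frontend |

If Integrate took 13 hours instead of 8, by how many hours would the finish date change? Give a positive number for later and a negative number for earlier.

Baseline: Design→Backend→Tests→Integrate = 2+8+8+8 = 26 → 26 hours.
Since Integrate is critical, the +5 change carries straight to that chain (now 31 hours).
That remains the longest chain; total 31 hours.
Change in finish: 31 − 26 = +5 hours.

5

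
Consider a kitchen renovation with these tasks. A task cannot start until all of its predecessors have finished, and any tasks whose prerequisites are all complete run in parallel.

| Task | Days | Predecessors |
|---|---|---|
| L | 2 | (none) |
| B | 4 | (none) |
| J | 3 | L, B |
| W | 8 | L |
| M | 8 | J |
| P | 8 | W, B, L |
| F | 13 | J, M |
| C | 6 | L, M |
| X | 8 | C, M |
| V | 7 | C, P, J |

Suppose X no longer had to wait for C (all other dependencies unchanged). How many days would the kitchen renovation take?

Original critical path: B→J→M→C→X = 4+3+8+6+8 = 29 ⇒ 29 days.
Without C→X, X's earliest start moves from 21 to 15.
New critical path: B→J→M→F = 4+3+8+13 = 28 ⇒ 28 days.

28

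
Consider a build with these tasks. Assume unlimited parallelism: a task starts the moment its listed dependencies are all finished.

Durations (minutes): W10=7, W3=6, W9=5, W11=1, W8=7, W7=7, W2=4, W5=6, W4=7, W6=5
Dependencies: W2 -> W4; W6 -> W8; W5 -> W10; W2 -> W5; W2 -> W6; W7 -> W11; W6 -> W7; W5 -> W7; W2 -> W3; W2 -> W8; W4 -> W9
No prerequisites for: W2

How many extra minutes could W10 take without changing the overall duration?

1

The longest chain is W2→W5→W7→W11 = 4+6+7+1 = 18; overall finish 18 minutes.
W10 finishes as early as 17 and must finish by 18.
Float = 18 − 17 = 1.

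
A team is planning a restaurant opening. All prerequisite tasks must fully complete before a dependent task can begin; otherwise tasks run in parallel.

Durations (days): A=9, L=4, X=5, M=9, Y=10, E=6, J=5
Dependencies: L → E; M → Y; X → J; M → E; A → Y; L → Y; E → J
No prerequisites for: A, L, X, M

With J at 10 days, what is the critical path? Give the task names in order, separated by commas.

M, E, J

Baseline: M→E→J = 9+6+5 = 20 → 20 days.
J is on the critical path; changing it to 10 makes that path 25 days.
That remains the longest chain; total 25 days.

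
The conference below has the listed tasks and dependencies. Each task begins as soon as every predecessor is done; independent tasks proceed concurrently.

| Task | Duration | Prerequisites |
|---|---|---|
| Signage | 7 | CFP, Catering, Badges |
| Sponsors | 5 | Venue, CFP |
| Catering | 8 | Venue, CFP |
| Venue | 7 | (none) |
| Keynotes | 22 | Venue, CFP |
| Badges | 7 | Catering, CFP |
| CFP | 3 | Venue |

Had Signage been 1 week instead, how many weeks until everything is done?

Critical path before the change: Venue→CFP→Catering→Badges→Signage = 7+3+8+7+7 = 32 giving 32 weeks.
Signage is on the critical path; changing it to 1 makes that path 26 weeks.
The binding chain switches to Venue→CFP→Keynotes = 7+3+22 = 32; finish 32 weeks.

32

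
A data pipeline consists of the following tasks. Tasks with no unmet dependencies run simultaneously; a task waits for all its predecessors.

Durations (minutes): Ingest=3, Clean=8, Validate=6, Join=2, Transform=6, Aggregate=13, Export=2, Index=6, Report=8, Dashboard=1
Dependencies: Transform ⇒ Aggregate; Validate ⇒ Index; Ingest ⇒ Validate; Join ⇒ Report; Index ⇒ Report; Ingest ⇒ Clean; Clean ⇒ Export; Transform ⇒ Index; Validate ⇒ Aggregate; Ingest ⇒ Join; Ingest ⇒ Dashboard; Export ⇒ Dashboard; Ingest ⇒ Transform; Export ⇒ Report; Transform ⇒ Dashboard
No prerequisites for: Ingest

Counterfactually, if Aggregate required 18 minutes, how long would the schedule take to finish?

Critical path before the change: Ingest→Validate→Index→Report = 3+6+6+8 = 23 giving 23 minutes.
The longest path through Aggregate is only 22 minutes, so Aggregate has float 1.
New critical path: Ingest→Validate→Aggregate = 3+6+18 = 27 ⇒ 27 minutes.

27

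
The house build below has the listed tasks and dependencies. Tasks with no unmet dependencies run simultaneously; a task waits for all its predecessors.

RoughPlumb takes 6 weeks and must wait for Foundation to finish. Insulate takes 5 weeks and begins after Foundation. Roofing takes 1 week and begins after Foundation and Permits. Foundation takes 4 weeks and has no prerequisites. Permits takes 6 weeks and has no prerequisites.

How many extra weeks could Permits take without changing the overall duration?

3

Critical path: Foundation→RoughPlumb = 4+6 = 10, so the finish is 10 weeks.
Longest path through Permits: 7 weeks (earliest finish 6, latest finish 9).
So Permits can slip 9 − 6 = 3 weeks.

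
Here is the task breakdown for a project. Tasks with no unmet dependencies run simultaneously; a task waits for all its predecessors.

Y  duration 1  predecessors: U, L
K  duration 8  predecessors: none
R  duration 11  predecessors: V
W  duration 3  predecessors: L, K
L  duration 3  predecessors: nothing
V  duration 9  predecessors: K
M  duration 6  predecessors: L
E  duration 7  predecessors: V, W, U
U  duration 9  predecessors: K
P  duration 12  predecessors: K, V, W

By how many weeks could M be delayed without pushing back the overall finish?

20

The longest chain is K→V→P = 8+9+12 = 29; overall finish 29 weeks.
M finishes as early as 9 and must finish by 29.
So M can slip 29 − 9 = 20 weeks.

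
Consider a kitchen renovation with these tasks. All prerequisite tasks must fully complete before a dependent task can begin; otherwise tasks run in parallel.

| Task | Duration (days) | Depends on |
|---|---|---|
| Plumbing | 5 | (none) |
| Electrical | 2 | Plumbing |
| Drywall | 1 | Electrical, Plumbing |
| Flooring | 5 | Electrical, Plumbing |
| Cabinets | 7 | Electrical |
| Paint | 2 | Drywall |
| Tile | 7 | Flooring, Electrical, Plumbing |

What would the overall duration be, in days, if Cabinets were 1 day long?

Critical path before the change: Plumbing→Electrical→Flooring→Tile = 5+2+5+7 = 19 giving 19 days.
Cabinets is off the critical path — its longest chain is 14 days, giving 5 of slack.
No other chain overtakes it, so the finish is 19 days.

19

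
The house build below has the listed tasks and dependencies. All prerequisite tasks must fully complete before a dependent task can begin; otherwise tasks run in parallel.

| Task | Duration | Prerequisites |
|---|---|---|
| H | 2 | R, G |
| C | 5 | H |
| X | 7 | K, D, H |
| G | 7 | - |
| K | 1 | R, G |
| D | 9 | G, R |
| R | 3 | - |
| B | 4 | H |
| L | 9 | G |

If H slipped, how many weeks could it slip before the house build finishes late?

7

G→D→X = 7+9+7 = 23 sets the makespan at 23 weeks.
Longest path through H: 16 weeks (earliest finish 9, latest finish 16).
Slack of H = 14 − 7 = 7 weeks.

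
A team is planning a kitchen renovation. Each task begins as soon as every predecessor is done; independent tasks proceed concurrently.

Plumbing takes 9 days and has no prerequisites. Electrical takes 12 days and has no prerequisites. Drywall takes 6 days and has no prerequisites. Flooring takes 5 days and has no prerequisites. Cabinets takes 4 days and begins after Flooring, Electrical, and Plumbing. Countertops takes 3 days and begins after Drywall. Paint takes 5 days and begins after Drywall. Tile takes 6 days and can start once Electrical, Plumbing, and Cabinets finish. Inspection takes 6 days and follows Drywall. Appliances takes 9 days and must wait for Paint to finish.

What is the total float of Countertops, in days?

The longest chain is Electrical→Cabinets→Tile = 12+4+6 = 22; overall finish 22 days.
Longest path through Countertops: 9 days (earliest finish 9, latest finish 22).
Slack of Countertops = 19 − 6 = 13 days.

13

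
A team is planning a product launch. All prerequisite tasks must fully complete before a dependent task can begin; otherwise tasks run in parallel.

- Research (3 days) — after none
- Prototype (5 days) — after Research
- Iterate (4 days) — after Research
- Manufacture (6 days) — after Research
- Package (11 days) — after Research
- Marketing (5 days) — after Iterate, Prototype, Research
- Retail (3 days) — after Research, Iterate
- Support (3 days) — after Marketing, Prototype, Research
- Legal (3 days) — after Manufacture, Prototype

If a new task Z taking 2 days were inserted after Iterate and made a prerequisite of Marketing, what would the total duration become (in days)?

17

Originally the project takes 16 days.
With Z inserted, Marketing now waits for max(Iterate, Prototype, Research, Z).
New critical path: Research→Iterate→Z→Marketing→Support = 3+4+2+5+3 = 17 ⇒ 17 days.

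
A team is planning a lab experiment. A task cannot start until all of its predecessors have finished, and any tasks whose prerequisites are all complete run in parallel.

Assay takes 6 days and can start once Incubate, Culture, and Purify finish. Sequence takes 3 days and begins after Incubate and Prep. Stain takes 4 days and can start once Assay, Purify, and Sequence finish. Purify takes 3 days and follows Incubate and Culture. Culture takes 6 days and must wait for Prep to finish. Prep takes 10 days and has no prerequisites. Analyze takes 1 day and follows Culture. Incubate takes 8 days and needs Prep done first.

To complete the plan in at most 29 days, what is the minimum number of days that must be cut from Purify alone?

Current finish: 31 days; target: 29.
Purify is on every critical path, so each day cut from Purify cuts the finish by one (this holds down to a finish of 29).
Need 31 − 29 = 2 days off Purify → Purify becomes 1 day, finish becomes 29.

2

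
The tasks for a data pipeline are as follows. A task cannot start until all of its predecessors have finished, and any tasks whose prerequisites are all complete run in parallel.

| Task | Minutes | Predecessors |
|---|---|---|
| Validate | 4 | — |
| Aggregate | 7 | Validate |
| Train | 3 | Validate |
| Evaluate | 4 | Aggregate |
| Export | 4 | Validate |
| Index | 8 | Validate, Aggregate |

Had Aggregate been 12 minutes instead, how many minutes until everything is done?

24

Actual critical path: Validate→Aggregate→Index = 4+7+8 = 19 ⇒ 19 minutes.
Since Aggregate is critical, the +5 change carries straight to that chain (now 24 minutes).
The critical path is still Validate→Aggregate→Index; finish is now 24 minutes.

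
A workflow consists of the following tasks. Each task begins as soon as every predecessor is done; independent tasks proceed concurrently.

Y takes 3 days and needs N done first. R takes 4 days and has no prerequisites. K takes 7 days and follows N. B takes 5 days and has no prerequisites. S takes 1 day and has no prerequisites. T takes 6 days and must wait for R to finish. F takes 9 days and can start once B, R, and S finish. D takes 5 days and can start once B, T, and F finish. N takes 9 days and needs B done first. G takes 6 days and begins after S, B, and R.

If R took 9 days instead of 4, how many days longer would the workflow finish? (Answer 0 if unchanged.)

Critical path before the change: B→N→K = 5+9+7 = 21 giving 21 days.
R is off the critical path — its longest chain is 18 days, giving 3 of slack.
Now R→F→D = 9+9+5 = 23 is longest, so the finish becomes 23 days.
Change in finish: 23 − 21 = +2 days.

2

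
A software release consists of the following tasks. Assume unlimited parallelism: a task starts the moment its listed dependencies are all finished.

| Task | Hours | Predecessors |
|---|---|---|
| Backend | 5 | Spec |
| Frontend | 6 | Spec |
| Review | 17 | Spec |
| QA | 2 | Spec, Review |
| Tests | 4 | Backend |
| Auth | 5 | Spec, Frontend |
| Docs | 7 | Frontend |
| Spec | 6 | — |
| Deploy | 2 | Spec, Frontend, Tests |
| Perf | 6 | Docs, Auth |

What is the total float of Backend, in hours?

Spec→Frontend→Docs→Perf = 6+6+7+6 = 25 sets the makespan at 25 hours.
The longest chain containing Backend totals 17 hours.
Float = 25 − 17 = 8.

8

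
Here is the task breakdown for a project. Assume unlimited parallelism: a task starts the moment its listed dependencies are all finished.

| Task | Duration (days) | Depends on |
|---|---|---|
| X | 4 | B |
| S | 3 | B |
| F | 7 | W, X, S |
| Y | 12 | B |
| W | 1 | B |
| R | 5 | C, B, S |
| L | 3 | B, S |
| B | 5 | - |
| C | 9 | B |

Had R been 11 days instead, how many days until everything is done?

25

As given, the longest chain is B→C→R = 5+9+5 = 19, so the finish is 19 days.
R is on the critical path; changing it to 11 makes that path 25 days.
That remains the longest chain; total 25 days.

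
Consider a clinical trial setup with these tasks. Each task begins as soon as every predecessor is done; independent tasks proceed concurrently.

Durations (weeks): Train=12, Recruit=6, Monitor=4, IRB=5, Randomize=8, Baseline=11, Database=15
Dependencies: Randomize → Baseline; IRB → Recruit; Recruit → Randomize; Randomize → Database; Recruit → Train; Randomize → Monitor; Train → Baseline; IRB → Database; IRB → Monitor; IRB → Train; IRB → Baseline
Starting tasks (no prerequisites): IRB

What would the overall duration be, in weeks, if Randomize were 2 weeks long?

As given, the longest chain is IRB→Recruit→Randomize→Database = 5+6+8+15 = 34, so the finish is 34 weeks.
Randomize is on the critical path; changing it to 2 makes that path 28 weeks.
Now IRB→Recruit→Train→Baseline = 5+6+12+11 = 34 is longest, so the finish becomes 34 weeks.

34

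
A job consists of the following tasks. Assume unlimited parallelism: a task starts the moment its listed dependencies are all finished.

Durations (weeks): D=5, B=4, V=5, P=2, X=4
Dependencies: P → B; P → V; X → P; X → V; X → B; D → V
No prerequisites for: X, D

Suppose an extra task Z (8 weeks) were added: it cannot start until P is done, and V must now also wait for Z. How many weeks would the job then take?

19

Originally the job takes 11 weeks.
With Z inserted, V now waits for max(P, D, X, Z).
New critical path: X→P→Z→V = 4+2+8+5 = 19 ⇒ 19 weeks.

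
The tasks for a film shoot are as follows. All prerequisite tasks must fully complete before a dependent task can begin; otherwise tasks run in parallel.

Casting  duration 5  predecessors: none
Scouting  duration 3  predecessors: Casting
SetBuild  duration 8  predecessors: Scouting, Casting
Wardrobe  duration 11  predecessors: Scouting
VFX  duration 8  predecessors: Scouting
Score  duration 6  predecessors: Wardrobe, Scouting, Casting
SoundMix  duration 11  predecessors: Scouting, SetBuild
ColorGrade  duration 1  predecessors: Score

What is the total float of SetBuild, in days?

0

Critical path: Casting→Scouting→SetBuild→SoundMix = 5+3+8+11 = 27, so the finish is 27 days.
SetBuild finishes as early as 16 and must finish by 16.
Float = 27 − 27 = 0.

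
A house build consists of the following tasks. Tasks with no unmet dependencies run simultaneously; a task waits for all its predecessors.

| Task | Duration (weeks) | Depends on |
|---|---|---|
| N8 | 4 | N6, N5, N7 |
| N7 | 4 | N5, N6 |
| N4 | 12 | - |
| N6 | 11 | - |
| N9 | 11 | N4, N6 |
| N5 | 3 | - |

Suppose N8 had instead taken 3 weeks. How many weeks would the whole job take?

23

Actual critical path: N4→N9 = 12+11 = 23 ⇒ 23 weeks.
The longest path through N8 is only 19 weeks, so N8 has float 4.
That remains the longest chain; total 23 weeks.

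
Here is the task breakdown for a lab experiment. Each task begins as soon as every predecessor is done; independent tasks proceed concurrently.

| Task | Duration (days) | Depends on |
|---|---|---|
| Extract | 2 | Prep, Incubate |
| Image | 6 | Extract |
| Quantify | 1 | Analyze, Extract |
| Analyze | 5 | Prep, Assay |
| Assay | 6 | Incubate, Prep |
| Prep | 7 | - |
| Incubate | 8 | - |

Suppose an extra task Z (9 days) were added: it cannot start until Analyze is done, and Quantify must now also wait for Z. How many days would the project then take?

29

Originally the project takes 20 days.
With Z inserted, Quantify now waits for max(Analyze, Extract, Z).
New critical path: Incubate→Assay→Analyze→Z→Quantify = 8+6+5+9+1 = 29 ⇒ 29 days.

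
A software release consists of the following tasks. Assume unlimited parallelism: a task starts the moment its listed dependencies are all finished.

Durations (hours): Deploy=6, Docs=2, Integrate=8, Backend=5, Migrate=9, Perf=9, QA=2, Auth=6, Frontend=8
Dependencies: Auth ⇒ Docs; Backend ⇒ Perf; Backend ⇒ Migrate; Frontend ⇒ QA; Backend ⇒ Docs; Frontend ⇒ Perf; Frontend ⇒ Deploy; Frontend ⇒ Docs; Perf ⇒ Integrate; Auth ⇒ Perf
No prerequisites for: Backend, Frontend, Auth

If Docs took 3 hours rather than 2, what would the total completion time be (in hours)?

25

Baseline: Frontend→Perf→Integrate = 8+9+8 = 25 → 25 hours.
Docs is off the critical path — its longest chain is 10 hours, giving 15 of slack.
That remains the longest chain; total 25 hours.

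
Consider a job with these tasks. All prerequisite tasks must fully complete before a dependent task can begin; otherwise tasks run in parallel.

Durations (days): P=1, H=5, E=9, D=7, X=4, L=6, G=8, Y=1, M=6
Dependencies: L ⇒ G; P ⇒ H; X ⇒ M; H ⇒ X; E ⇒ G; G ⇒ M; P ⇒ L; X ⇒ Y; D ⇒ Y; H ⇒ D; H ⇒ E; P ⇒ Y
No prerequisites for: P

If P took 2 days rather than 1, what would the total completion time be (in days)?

30

Critical path before the change: P→H→E→G→M = 1+5+9+8+6 = 29 giving 29 days.
P is on the critical path; changing it to 2 makes that path 30 days.
The critical path is still P→H→E→G→M; finish is now 30 days.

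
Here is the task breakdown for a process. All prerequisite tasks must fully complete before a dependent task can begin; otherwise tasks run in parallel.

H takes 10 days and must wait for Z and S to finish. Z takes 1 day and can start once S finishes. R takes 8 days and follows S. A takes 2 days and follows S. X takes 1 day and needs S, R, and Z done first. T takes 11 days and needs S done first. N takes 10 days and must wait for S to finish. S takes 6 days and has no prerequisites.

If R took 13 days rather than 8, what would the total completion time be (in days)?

20

Actual critical path: S→Z→H = 6+1+10 = 17 ⇒ 17 days.
The longest path through R is only 15 days, so R has float 2.
Now S→R→X = 6+13+1 = 20 is longest, so the finish becomes 20 days.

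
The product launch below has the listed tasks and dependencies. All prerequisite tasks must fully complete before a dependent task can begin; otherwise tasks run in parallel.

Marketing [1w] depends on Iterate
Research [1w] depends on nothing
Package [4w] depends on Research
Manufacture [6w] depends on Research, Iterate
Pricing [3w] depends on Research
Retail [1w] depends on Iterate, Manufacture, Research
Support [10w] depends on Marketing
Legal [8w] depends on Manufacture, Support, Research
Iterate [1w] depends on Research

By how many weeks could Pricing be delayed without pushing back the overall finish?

Research→Iterate→Marketing→Support→Legal = 1+1+1+10+8 = 21 sets the makespan at 21 weeks.
The longest chain containing Pricing totals 4 weeks.
Float = 21 − 4 = 17.

17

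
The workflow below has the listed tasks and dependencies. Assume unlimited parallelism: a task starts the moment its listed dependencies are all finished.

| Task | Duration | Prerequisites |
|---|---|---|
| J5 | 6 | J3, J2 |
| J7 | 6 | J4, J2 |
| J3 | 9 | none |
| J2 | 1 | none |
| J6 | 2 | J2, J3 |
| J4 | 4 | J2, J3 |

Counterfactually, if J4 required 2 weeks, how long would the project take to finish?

As given, the longest chain is J3→J4→J7 = 9+4+6 = 19, so the finish is 19 weeks.
J4 is on the critical path; changing it to 2 makes that path 17 weeks.
That remains the longest chain; total 17 weeks.

17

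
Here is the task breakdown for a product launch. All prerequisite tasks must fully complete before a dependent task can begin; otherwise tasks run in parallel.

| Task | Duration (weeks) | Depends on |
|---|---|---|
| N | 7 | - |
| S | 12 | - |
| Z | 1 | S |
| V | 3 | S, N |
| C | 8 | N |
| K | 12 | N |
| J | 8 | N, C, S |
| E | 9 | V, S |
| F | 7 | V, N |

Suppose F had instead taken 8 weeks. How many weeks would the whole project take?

Actual critical path: S→V→E = 12+3+9 = 24 ⇒ 24 weeks.
The longest path through F is only 22 weeks, so F has float 2.
No other chain overtakes it, so the finish is 24 weeks.

24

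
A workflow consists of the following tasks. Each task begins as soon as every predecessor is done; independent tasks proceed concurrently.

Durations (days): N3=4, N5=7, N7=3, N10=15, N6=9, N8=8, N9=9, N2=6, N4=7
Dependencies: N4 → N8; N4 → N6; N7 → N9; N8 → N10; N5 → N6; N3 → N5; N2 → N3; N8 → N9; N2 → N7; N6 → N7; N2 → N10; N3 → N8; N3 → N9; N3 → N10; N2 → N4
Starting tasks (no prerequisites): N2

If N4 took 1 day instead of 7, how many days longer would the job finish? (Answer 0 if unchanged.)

0

Actual critical path: N2→N3→N5→N6→N7→N9 = 6+4+7+9+3+9 = 38 ⇒ 38 days.
The longest path through N4 is only 36 days, so N4 has float 2.
The critical path is still N2→N3→N5→N6→N7→N9; finish is now 38 days.
Change in finish: 38 − 38 = +0 days.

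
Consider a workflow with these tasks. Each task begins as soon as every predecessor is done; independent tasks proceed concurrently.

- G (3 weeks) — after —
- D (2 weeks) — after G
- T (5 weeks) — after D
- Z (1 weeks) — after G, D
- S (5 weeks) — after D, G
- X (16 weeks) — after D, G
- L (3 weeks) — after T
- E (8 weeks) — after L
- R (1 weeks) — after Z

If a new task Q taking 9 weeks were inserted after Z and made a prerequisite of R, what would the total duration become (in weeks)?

21

Originally the schedule takes 21 weeks.
With Q inserted, R now waits for max(Z, Q).
New critical path: G→D→T→L→E = 3+2+5+3+8 = 21 ⇒ 21 weeks.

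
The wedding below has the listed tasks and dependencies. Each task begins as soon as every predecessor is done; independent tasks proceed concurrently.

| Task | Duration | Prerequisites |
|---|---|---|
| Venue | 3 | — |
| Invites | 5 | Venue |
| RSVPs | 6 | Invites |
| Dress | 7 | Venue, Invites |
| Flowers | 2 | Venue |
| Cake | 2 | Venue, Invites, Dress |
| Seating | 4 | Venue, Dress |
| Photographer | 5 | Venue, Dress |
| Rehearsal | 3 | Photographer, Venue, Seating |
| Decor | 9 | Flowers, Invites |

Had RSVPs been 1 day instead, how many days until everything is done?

Baseline: Venue→Invites→Dress→Photographer→Rehearsal = 3+5+7+5+3 = 23 → 23 days.
RSVPs is off the critical path — its longest chain is 14 days, giving 9 of slack.
That remains the longest chain; total 23 days.

23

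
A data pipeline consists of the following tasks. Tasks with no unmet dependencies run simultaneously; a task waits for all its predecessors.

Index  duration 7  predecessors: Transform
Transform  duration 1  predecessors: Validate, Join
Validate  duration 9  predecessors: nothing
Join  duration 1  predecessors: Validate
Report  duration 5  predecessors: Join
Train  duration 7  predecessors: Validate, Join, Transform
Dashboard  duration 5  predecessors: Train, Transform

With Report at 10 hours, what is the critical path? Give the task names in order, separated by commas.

As given, the longest chain is Validate→Join→Transform→Train→Dashboard = 9+1+1+7+5 = 23, so the finish is 23 hours.
Report is off the critical path — its longest chain is 15 hours, giving 8 of slack.
No other chain overtakes it, so the finish is 23 hours.

Validate, Join, Transform, Train, Dashboard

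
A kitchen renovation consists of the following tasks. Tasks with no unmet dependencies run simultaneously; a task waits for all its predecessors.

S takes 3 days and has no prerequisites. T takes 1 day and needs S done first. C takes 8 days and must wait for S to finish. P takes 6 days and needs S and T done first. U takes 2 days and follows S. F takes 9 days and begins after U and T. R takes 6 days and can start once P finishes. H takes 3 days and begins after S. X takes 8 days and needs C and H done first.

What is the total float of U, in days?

5

The longest chain is S→C→X = 3+8+8 = 19; overall finish 19 days.
U finishes as early as 5 and must finish by 10.
Slack of U = 8 − 3 = 5 days.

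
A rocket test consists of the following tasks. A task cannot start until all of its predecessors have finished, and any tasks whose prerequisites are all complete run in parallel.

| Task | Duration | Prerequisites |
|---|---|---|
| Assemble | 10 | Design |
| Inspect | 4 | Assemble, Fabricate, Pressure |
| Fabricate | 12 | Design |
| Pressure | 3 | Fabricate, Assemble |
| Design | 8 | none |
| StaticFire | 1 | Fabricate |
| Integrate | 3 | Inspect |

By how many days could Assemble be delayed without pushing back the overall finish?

2

The longest chain is Design→Fabricate→Pressure→Inspect→Integrate = 8+12+3+4+3 = 30; overall finish 30 days.
The longest chain containing Assemble totals 28 days.
So Assemble can slip 20 − 18 = 2 days.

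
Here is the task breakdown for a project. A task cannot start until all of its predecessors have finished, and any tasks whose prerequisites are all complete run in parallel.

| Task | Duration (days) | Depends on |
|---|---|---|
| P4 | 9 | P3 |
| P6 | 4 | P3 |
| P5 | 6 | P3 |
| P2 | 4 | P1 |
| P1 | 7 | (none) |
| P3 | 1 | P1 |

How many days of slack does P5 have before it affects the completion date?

3

Critical path: P1→P3→P4 = 7+1+9 = 17, so the finish is 17 days.
P5 finishes as early as 14 and must finish by 17.
Slack of P5 = 11 − 8 = 3 days.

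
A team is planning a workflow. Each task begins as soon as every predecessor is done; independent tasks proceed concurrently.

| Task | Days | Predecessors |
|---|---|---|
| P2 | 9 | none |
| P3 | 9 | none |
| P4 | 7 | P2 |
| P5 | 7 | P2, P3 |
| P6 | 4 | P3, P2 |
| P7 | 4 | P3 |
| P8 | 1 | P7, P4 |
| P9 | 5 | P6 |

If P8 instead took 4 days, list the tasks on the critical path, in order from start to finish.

P2, P4, P8

The binding path is P2→P6→P9 = 9+4+5 = 18; finish at 18 days.
P8 has 1 day of float (longest path through it is 17).
New critical path: P2→P4→P8 = 9+7+4 = 20 ⇒ 20 days.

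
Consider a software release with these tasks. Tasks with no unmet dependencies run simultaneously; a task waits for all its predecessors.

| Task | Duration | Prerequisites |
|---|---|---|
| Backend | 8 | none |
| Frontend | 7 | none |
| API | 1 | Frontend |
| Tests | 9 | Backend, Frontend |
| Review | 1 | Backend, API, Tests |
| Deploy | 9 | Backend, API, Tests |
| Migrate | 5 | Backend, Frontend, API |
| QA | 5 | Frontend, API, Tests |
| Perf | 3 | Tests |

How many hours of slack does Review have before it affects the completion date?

Critical path: Backend→Tests→Deploy = 8+9+9 = 26, so the finish is 26 hours.
Longest path through Review: 18 hours (earliest finish 18, latest finish 26).
Slack of Review = 25 − 17 = 8 hours.

8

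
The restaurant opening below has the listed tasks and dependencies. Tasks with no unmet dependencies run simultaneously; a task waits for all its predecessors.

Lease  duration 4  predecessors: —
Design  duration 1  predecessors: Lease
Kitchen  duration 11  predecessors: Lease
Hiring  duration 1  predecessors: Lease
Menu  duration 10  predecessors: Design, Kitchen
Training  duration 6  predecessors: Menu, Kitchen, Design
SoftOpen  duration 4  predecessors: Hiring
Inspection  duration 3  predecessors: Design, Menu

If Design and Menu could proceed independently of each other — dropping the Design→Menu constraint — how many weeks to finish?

31

Original critical path: Lease→Kitchen→Menu→Training = 4+11+10+6 = 31 ⇒ 31 weeks.
Dropping Design→Menu doesn't change Menu's earliest start (15); another predecessor still binds.
New critical path: Lease→Kitchen→Menu→Training = 4+11+10+6 = 31 ⇒ 31 weeks.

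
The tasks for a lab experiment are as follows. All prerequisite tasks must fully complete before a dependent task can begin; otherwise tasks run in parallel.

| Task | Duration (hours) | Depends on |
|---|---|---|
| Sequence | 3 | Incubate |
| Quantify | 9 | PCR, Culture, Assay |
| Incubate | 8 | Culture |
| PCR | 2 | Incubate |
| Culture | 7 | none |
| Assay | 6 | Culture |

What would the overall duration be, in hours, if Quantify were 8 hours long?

25

Critical path before the change: Culture→Incubate→PCR→Quantify = 7+8+2+9 = 26 giving 26 hours.
Quantify lies on that path, so at 8 hours the path becomes 25 hours.
The critical path is still Culture→Incubate→PCR→Quantify; finish is now 25 hours.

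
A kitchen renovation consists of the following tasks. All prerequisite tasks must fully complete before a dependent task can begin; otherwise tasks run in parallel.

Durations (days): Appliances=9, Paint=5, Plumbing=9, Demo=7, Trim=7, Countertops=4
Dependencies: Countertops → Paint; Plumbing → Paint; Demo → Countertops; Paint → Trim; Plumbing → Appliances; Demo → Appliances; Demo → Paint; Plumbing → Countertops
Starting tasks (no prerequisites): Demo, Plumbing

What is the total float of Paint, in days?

The longest chain is Plumbing→Countertops→Paint→Trim = 9+4+5+7 = 25; overall finish 25 days.
Longest path through Paint: 25 days (earliest finish 18, latest finish 18).
Slack of Paint = 13 − 13 = 0 days.

0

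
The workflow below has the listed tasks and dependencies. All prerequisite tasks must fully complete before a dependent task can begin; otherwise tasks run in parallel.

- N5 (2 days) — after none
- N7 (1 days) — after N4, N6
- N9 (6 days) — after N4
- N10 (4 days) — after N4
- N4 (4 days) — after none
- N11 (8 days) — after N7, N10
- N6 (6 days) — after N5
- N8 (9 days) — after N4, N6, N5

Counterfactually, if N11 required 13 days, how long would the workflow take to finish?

22

Actual critical path: N5→N6→N7→N11 = 2+6+1+8 = 17 ⇒ 17 days.
N11 lies on that path, so at 13 days the path becomes 22 days.
That remains the longest chain; total 22 days.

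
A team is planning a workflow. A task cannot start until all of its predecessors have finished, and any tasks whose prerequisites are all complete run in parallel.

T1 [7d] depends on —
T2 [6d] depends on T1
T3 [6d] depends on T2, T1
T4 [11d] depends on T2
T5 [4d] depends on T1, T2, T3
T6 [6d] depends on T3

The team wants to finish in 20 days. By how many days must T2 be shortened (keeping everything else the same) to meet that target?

5

Current finish: 25 days; target: 20.
T2 is on every critical path, so each day cut from T2 cuts the finish by one (this holds down to a finish of 20).
Need 25 − 20 = 5 days off T2 → T2 becomes 1 day, finish becomes 20.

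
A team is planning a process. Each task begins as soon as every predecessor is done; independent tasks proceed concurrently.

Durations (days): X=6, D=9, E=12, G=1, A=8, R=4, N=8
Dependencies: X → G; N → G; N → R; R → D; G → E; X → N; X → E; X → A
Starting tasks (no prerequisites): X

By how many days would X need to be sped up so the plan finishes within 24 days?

Current finish: 27 days; target: 24.
X is on every critical path, so each day cut from X cuts the finish by one (this holds down to a finish of 22).
Need 27 − 24 = 3 days off X → X becomes 3 days, finish becomes 24.

3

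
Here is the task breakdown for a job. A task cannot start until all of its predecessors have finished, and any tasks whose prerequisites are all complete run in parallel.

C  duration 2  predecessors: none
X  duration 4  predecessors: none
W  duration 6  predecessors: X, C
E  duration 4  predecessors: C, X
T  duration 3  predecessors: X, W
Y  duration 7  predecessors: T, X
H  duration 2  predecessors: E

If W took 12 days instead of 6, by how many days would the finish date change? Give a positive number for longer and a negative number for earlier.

As given, the longest chain is X→W→T→Y = 4+6+3+7 = 20, so the finish is 20 days.
Since W is critical, the +6 change carries straight to that chain (now 26 days).
The critical path is still X→W→T→Y; finish is now 26 days.
Change in finish: 26 − 20 = +6 days.

6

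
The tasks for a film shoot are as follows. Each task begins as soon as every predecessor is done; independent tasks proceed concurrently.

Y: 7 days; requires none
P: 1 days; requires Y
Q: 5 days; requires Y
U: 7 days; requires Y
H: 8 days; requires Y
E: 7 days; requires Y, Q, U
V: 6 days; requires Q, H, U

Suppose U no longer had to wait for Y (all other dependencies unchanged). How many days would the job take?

Original critical path: Y→U→E = 7+7+7 = 21 ⇒ 21 days.
Without Y→U, U's earliest start moves from 7 to 0.
The longest chain is now Y→H→V = 7+8+6 = 21, so the job takes 21 days.

21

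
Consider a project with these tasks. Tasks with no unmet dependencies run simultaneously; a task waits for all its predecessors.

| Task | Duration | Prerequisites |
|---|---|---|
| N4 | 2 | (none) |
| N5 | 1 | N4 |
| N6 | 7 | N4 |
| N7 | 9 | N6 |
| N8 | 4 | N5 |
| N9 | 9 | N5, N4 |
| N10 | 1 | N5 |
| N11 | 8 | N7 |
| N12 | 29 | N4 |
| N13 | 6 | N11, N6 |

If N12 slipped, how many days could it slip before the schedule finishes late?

1

N4→N6→N7→N11→N13 = 2+7+9+8+6 = 32 sets the makespan at 32 days.
N12 finishes as early as 31 and must finish by 32.
Slack of N12 = 3 − 2 = 1 day.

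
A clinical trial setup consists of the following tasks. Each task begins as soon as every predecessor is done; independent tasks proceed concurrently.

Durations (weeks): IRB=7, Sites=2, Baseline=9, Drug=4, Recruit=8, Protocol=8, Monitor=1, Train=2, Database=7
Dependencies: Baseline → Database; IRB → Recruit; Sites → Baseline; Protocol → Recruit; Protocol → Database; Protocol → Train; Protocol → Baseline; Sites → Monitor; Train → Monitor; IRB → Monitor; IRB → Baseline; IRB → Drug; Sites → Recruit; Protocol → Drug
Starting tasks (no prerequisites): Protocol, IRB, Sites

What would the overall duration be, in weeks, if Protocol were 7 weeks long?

23

Baseline: Protocol→Baseline→Database = 8+9+7 = 24 → 24 weeks.
Protocol lies on that path, so at 7 weeks the path becomes 23 weeks.
The critical path is still Protocol→Baseline→Database; finish is now 23 weeks.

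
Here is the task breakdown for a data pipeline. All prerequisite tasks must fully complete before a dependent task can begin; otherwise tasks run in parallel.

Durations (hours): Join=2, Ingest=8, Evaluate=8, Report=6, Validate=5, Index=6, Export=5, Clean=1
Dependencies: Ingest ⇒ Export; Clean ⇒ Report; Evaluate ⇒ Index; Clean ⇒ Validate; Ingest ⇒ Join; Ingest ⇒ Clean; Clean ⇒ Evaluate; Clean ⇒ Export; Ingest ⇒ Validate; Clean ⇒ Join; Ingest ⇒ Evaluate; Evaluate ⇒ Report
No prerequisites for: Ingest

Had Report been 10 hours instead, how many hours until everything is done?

The binding path is Ingest→Clean→Evaluate→Report = 8+1+8+6 = 23; finish at 23 hours.
Report is on the critical path; changing it to 10 makes that path 27 hours.
The critical path is still Ingest→Clean→Evaluate→Report; finish is now 27 hours.

27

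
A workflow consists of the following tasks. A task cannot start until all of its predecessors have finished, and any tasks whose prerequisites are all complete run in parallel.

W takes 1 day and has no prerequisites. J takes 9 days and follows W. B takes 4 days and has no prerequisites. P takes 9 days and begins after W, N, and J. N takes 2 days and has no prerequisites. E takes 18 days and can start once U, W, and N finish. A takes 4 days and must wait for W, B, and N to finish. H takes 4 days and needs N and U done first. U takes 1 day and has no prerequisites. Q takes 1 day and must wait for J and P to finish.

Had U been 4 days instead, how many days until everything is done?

22

Baseline: W→J→P→Q = 1+9+9+1 = 20 → 20 days.
The longest path through U is only 19 days, so U has float 1.
New critical path: U→E = 4+18 = 22 ⇒ 22 days.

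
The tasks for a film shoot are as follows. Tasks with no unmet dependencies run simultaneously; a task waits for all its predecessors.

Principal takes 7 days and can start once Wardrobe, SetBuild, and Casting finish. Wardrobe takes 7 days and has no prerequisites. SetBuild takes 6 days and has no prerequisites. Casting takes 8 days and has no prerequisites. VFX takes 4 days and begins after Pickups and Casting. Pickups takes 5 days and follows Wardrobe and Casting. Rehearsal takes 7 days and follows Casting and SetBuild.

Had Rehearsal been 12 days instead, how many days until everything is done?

Critical path before the change: Casting→Pickups→VFX = 8+5+4 = 17 giving 17 days.
Rehearsal has 2 days of float (longest path through it is 15).
The binding chain switches to Casting→Rehearsal = 8+12 = 20; finish 20 days.

20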